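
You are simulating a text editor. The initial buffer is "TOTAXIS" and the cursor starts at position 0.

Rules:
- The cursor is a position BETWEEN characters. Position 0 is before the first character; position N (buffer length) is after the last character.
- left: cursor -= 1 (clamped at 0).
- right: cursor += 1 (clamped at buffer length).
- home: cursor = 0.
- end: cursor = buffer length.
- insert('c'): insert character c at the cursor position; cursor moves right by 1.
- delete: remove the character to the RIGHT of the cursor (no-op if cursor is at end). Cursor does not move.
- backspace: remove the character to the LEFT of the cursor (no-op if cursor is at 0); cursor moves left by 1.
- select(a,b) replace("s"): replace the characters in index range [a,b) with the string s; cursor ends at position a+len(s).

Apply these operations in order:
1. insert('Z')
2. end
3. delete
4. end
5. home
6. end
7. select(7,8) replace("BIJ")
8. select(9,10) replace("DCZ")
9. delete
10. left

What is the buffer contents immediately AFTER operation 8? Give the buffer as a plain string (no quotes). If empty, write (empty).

After op 1 (insert('Z')): buf='ZTOTAXIS' cursor=1
After op 2 (end): buf='ZTOTAXIS' cursor=8
After op 3 (delete): buf='ZTOTAXIS' cursor=8
After op 4 (end): buf='ZTOTAXIS' cursor=8
After op 5 (home): buf='ZTOTAXIS' cursor=0
After op 6 (end): buf='ZTOTAXIS' cursor=8
After op 7 (select(7,8) replace("BIJ")): buf='ZTOTAXIBIJ' cursor=10
After op 8 (select(9,10) replace("DCZ")): buf='ZTOTAXIBIDCZ' cursor=12

Answer: ZTOTAXIBIDCZ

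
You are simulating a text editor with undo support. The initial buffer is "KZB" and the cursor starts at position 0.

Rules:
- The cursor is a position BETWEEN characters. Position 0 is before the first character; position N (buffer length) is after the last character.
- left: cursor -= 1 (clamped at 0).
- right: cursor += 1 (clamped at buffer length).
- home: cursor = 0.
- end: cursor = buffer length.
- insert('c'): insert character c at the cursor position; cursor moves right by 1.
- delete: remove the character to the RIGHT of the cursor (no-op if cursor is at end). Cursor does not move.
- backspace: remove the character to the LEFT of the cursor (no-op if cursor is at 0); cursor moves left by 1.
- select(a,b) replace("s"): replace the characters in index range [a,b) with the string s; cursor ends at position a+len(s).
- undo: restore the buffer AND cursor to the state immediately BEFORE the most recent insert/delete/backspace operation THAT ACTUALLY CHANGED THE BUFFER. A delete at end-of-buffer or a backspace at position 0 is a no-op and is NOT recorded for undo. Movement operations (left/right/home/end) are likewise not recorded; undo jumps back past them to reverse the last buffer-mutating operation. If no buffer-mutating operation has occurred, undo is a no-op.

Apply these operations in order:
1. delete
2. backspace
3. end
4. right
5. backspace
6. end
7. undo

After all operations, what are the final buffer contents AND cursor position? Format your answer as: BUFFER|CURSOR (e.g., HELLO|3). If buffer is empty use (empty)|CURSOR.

Answer: ZB|2

Derivation:
After op 1 (delete): buf='ZB' cursor=0
After op 2 (backspace): buf='ZB' cursor=0
After op 3 (end): buf='ZB' cursor=2
After op 4 (right): buf='ZB' cursor=2
After op 5 (backspace): buf='Z' cursor=1
After op 6 (end): buf='Z' cursor=1
After op 7 (undo): buf='ZB' cursor=2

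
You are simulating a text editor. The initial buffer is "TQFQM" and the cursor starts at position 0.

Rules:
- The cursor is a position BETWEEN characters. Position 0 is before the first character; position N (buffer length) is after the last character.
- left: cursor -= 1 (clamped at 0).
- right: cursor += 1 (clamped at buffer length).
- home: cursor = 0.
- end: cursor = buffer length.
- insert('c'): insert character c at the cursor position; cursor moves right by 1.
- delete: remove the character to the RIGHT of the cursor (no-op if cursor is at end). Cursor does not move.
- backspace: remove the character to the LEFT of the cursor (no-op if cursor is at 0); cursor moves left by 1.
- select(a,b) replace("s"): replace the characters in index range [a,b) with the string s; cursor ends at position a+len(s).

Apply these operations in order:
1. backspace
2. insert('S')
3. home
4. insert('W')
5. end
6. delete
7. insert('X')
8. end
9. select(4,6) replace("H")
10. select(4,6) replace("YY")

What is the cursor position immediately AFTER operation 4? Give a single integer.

Answer: 1

Derivation:
After op 1 (backspace): buf='TQFQM' cursor=0
After op 2 (insert('S')): buf='STQFQM' cursor=1
After op 3 (home): buf='STQFQM' cursor=0
After op 4 (insert('W')): buf='WSTQFQM' cursor=1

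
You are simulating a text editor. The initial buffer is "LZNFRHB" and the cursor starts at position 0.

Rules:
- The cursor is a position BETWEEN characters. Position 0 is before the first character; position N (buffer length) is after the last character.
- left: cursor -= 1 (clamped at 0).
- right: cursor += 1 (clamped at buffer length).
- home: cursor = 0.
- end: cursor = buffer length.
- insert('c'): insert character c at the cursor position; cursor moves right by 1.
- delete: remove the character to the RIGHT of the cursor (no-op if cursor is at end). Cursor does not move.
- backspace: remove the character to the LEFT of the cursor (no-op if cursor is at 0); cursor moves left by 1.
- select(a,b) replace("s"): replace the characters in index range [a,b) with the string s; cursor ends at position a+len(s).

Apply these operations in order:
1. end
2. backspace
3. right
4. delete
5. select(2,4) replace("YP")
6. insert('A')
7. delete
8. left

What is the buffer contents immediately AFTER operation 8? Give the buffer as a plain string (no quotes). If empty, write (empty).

Answer: LZYPAH

Derivation:
After op 1 (end): buf='LZNFRHB' cursor=7
After op 2 (backspace): buf='LZNFRH' cursor=6
After op 3 (right): buf='LZNFRH' cursor=6
After op 4 (delete): buf='LZNFRH' cursor=6
After op 5 (select(2,4) replace("YP")): buf='LZYPRH' cursor=4
After op 6 (insert('A')): buf='LZYPARH' cursor=5
After op 7 (delete): buf='LZYPAH' cursor=5
After op 8 (left): buf='LZYPAH' cursor=4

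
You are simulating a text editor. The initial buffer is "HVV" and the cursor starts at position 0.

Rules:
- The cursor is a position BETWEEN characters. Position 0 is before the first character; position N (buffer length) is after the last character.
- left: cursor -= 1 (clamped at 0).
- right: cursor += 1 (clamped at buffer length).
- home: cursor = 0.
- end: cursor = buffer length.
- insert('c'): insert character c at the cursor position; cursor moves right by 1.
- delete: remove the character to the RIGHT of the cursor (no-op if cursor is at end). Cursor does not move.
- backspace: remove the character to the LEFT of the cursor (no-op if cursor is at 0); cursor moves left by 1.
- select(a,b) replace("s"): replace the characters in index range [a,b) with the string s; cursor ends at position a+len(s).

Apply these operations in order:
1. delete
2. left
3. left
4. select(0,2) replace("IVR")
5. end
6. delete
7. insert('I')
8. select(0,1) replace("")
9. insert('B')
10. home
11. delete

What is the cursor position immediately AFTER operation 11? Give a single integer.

After op 1 (delete): buf='VV' cursor=0
After op 2 (left): buf='VV' cursor=0
After op 3 (left): buf='VV' cursor=0
After op 4 (select(0,2) replace("IVR")): buf='IVR' cursor=3
After op 5 (end): buf='IVR' cursor=3
After op 6 (delete): buf='IVR' cursor=3
After op 7 (insert('I')): buf='IVRI' cursor=4
After op 8 (select(0,1) replace("")): buf='VRI' cursor=0
After op 9 (insert('B')): buf='BVRI' cursor=1
After op 10 (home): buf='BVRI' cursor=0
After op 11 (delete): buf='VRI' cursor=0

Answer: 0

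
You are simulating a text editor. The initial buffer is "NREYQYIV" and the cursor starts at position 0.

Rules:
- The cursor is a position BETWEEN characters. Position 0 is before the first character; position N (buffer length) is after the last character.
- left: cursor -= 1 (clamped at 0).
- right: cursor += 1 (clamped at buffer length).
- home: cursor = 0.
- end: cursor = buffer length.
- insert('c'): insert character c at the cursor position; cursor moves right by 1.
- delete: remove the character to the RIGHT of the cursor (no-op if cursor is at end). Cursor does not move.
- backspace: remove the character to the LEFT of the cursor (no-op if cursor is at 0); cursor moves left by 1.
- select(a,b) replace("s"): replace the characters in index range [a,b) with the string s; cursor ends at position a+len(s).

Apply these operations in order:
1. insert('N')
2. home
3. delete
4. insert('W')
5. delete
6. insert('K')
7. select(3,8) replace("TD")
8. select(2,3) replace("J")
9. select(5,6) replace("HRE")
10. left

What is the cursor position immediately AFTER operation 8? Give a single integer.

After op 1 (insert('N')): buf='NNREYQYIV' cursor=1
After op 2 (home): buf='NNREYQYIV' cursor=0
After op 3 (delete): buf='NREYQYIV' cursor=0
After op 4 (insert('W')): buf='WNREYQYIV' cursor=1
After op 5 (delete): buf='WREYQYIV' cursor=1
After op 6 (insert('K')): buf='WKREYQYIV' cursor=2
After op 7 (select(3,8) replace("TD")): buf='WKRTDV' cursor=5
After op 8 (select(2,3) replace("J")): buf='WKJTDV' cursor=3

Answer: 3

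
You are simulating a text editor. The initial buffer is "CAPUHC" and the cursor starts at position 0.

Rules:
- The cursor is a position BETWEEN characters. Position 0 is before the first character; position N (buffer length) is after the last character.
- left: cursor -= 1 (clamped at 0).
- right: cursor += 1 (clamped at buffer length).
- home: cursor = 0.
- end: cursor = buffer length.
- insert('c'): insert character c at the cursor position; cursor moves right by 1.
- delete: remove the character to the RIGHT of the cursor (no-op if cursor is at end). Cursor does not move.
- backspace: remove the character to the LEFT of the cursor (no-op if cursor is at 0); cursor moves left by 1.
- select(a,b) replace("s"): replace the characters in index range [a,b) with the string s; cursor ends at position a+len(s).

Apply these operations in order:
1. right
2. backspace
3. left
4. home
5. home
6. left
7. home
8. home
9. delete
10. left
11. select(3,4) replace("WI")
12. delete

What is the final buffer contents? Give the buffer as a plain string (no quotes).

After op 1 (right): buf='CAPUHC' cursor=1
After op 2 (backspace): buf='APUHC' cursor=0
After op 3 (left): buf='APUHC' cursor=0
After op 4 (home): buf='APUHC' cursor=0
After op 5 (home): buf='APUHC' cursor=0
After op 6 (left): buf='APUHC' cursor=0
After op 7 (home): buf='APUHC' cursor=0
After op 8 (home): buf='APUHC' cursor=0
After op 9 (delete): buf='PUHC' cursor=0
After op 10 (left): buf='PUHC' cursor=0
After op 11 (select(3,4) replace("WI")): buf='PUHWI' cursor=5
After op 12 (delete): buf='PUHWI' cursor=5

Answer: PUHWI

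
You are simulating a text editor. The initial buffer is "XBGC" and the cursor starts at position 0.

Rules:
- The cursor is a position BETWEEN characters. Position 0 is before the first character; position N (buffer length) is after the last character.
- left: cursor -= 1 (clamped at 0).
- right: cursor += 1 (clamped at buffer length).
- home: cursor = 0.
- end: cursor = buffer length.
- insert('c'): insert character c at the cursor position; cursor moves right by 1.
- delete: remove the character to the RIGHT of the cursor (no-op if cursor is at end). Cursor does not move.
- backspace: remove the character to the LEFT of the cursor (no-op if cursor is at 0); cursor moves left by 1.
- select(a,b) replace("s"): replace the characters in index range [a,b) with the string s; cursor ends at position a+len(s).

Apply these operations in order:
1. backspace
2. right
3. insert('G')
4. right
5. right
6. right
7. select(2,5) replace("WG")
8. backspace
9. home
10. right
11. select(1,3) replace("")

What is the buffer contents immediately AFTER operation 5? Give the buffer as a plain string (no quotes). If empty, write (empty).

Answer: XGBGC

Derivation:
After op 1 (backspace): buf='XBGC' cursor=0
After op 2 (right): buf='XBGC' cursor=1
After op 3 (insert('G')): buf='XGBGC' cursor=2
After op 4 (right): buf='XGBGC' cursor=3
After op 5 (right): buf='XGBGC' cursor=4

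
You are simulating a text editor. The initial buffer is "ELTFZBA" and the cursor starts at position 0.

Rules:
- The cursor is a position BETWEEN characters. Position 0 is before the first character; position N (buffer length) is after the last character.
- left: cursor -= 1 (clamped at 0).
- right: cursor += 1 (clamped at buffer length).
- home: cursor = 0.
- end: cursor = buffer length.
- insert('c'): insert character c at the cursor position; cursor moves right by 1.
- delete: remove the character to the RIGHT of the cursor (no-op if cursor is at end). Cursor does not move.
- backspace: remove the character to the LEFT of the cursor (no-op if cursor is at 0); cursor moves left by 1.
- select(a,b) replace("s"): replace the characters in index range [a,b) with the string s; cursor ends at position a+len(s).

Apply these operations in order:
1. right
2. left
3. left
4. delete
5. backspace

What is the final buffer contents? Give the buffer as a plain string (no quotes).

After op 1 (right): buf='ELTFZBA' cursor=1
After op 2 (left): buf='ELTFZBA' cursor=0
After op 3 (left): buf='ELTFZBA' cursor=0
After op 4 (delete): buf='LTFZBA' cursor=0
After op 5 (backspace): buf='LTFZBA' cursor=0

Answer: LTFZBA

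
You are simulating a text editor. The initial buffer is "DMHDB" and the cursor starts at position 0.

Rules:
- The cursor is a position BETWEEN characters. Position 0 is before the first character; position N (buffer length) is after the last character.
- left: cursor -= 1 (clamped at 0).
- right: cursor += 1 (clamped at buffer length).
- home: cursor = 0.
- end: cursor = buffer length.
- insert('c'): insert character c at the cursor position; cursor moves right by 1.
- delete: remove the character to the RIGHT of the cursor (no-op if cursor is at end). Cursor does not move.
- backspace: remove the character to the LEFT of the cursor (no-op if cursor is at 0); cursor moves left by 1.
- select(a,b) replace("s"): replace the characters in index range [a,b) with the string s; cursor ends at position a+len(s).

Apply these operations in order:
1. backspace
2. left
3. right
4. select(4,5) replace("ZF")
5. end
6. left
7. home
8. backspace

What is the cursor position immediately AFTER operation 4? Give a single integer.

Answer: 6

Derivation:
After op 1 (backspace): buf='DMHDB' cursor=0
After op 2 (left): buf='DMHDB' cursor=0
After op 3 (right): buf='DMHDB' cursor=1
After op 4 (select(4,5) replace("ZF")): buf='DMHDZF' cursor=6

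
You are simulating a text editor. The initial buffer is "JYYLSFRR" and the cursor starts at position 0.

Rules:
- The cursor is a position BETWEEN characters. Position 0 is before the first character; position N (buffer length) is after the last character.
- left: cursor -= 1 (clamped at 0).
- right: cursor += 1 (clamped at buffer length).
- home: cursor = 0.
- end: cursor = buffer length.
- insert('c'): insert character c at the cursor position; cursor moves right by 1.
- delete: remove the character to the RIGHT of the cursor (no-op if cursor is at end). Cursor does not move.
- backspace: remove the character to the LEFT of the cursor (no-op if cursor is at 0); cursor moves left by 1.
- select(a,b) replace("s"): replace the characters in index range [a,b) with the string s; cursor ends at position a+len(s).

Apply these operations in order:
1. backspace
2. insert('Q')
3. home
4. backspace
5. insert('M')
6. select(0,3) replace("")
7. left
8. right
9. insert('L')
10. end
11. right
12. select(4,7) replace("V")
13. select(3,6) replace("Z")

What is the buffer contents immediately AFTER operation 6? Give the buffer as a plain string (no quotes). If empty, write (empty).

Answer: YYLSFRR

Derivation:
After op 1 (backspace): buf='JYYLSFRR' cursor=0
After op 2 (insert('Q')): buf='QJYYLSFRR' cursor=1
After op 3 (home): buf='QJYYLSFRR' cursor=0
After op 4 (backspace): buf='QJYYLSFRR' cursor=0
After op 5 (insert('M')): buf='MQJYYLSFRR' cursor=1
After op 6 (select(0,3) replace("")): buf='YYLSFRR' cursor=0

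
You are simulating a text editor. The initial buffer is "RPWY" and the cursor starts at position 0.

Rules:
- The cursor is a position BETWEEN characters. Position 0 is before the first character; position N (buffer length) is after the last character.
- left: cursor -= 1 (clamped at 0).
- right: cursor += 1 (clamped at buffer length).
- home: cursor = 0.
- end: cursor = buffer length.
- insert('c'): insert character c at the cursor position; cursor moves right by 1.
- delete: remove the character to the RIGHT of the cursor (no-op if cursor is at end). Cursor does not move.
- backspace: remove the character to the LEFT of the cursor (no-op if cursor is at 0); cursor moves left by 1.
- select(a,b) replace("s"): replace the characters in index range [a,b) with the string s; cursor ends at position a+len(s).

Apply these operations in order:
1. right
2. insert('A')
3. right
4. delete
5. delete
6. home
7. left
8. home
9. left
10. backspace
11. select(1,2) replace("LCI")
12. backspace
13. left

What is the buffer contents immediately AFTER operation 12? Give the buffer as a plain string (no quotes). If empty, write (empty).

Answer: RLCP

Derivation:
After op 1 (right): buf='RPWY' cursor=1
After op 2 (insert('A')): buf='RAPWY' cursor=2
After op 3 (right): buf='RAPWY' cursor=3
After op 4 (delete): buf='RAPY' cursor=3
After op 5 (delete): buf='RAP' cursor=3
After op 6 (home): buf='RAP' cursor=0
After op 7 (left): buf='RAP' cursor=0
After op 8 (home): buf='RAP' cursor=0
After op 9 (left): buf='RAP' cursor=0
After op 10 (backspace): buf='RAP' cursor=0
After op 11 (select(1,2) replace("LCI")): buf='RLCIP' cursor=4
After op 12 (backspace): buf='RLCP' cursor=3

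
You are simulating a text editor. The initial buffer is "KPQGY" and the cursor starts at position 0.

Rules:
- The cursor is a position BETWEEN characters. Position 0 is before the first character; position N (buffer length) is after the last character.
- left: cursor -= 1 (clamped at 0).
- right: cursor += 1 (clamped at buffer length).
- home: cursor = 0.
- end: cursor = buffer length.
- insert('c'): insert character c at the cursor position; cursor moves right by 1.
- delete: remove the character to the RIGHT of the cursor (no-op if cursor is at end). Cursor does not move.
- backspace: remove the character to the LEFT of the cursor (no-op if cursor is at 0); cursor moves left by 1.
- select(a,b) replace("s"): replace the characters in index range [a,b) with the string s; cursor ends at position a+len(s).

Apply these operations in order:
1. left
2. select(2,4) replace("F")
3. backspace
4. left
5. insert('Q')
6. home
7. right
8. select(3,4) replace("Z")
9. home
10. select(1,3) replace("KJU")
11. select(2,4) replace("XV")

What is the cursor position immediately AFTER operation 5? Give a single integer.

After op 1 (left): buf='KPQGY' cursor=0
After op 2 (select(2,4) replace("F")): buf='KPFY' cursor=3
After op 3 (backspace): buf='KPY' cursor=2
After op 4 (left): buf='KPY' cursor=1
After op 5 (insert('Q')): buf='KQPY' cursor=2

Answer: 2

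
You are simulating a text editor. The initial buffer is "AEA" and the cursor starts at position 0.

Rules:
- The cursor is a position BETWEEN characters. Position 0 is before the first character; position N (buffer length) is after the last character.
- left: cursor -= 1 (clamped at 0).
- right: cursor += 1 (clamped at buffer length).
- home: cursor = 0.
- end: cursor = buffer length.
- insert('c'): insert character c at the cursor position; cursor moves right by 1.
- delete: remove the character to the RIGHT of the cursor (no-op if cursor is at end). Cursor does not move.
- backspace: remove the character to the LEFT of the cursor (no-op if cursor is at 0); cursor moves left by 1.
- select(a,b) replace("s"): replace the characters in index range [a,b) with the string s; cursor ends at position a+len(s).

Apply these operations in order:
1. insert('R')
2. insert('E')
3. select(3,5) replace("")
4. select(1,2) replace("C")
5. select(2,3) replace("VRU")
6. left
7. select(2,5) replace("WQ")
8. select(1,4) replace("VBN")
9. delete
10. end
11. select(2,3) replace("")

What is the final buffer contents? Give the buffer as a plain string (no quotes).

After op 1 (insert('R')): buf='RAEA' cursor=1
After op 2 (insert('E')): buf='REAEA' cursor=2
After op 3 (select(3,5) replace("")): buf='REA' cursor=3
After op 4 (select(1,2) replace("C")): buf='RCA' cursor=2
After op 5 (select(2,3) replace("VRU")): buf='RCVRU' cursor=5
After op 6 (left): buf='RCVRU' cursor=4
After op 7 (select(2,5) replace("WQ")): buf='RCWQ' cursor=4
After op 8 (select(1,4) replace("VBN")): buf='RVBN' cursor=4
After op 9 (delete): buf='RVBN' cursor=4
After op 10 (end): buf='RVBN' cursor=4
After op 11 (select(2,3) replace("")): buf='RVN' cursor=2

Answer: RVN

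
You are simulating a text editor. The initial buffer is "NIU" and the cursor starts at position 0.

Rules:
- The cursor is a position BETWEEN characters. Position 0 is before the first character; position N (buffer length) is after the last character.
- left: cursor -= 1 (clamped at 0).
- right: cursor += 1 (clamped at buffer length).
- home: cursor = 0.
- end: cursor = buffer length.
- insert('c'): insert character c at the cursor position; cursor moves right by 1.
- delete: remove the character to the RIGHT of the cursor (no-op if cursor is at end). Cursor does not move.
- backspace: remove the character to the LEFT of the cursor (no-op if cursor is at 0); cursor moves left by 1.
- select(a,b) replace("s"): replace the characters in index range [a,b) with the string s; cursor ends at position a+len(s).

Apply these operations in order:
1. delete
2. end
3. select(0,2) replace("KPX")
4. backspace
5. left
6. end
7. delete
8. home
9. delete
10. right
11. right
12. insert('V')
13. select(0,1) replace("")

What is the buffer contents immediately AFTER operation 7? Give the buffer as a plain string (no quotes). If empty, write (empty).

After op 1 (delete): buf='IU' cursor=0
After op 2 (end): buf='IU' cursor=2
After op 3 (select(0,2) replace("KPX")): buf='KPX' cursor=3
After op 4 (backspace): buf='KP' cursor=2
After op 5 (left): buf='KP' cursor=1
After op 6 (end): buf='KP' cursor=2
After op 7 (delete): buf='KP' cursor=2

Answer: KP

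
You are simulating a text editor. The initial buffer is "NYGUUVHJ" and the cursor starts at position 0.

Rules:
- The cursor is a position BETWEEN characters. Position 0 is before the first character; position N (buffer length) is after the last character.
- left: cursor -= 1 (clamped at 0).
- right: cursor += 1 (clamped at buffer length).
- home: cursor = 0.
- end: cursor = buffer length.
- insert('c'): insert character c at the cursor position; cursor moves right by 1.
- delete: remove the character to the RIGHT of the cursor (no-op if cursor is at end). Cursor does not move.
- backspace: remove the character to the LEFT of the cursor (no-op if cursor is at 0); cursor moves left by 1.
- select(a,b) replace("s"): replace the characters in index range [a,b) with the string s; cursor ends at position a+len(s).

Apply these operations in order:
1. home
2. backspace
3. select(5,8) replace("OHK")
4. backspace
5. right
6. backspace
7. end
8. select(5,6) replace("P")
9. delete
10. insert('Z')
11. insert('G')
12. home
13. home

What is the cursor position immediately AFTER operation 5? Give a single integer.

Answer: 7

Derivation:
After op 1 (home): buf='NYGUUVHJ' cursor=0
After op 2 (backspace): buf='NYGUUVHJ' cursor=0
After op 3 (select(5,8) replace("OHK")): buf='NYGUUOHK' cursor=8
After op 4 (backspace): buf='NYGUUOH' cursor=7
After op 5 (right): buf='NYGUUOH' cursor=7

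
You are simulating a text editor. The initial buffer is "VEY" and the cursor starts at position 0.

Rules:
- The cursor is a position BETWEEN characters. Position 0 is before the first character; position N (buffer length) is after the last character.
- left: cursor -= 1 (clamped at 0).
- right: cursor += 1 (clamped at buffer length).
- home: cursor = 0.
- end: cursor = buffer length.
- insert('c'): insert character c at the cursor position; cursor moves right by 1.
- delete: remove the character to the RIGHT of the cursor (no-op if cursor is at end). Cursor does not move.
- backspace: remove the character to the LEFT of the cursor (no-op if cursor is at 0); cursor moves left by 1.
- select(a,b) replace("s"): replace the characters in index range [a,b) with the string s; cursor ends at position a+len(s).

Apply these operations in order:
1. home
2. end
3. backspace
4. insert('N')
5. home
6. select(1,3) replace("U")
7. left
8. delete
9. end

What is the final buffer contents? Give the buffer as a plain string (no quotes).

After op 1 (home): buf='VEY' cursor=0
After op 2 (end): buf='VEY' cursor=3
After op 3 (backspace): buf='VE' cursor=2
After op 4 (insert('N')): buf='VEN' cursor=3
After op 5 (home): buf='VEN' cursor=0
After op 6 (select(1,3) replace("U")): buf='VU' cursor=2
After op 7 (left): buf='VU' cursor=1
After op 8 (delete): buf='V' cursor=1
After op 9 (end): buf='V' cursor=1

Answer: V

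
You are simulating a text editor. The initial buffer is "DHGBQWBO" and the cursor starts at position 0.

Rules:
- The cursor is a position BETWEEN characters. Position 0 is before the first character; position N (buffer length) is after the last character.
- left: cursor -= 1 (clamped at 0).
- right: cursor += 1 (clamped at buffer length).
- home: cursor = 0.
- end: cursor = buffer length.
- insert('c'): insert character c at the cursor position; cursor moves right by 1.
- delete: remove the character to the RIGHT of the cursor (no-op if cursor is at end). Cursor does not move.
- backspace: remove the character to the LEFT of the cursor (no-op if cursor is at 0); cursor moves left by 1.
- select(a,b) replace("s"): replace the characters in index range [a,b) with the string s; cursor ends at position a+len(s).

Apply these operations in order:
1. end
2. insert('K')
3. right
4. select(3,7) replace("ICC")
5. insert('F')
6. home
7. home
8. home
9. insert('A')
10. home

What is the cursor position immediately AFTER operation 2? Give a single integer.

Answer: 9

Derivation:
After op 1 (end): buf='DHGBQWBO' cursor=8
After op 2 (insert('K')): buf='DHGBQWBOK' cursor=9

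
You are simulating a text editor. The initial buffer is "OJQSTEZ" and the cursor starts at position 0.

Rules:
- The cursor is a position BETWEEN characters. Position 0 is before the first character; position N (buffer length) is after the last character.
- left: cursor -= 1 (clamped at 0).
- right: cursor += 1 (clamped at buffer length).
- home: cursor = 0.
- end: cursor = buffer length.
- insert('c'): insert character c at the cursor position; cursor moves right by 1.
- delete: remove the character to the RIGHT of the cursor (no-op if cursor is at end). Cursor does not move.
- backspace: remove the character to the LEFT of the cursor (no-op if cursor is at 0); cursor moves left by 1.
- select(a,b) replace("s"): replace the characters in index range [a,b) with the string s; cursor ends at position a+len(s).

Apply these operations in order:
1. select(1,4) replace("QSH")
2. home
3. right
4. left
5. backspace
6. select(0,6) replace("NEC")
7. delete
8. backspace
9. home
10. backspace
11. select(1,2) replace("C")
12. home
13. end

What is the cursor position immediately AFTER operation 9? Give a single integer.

Answer: 0

Derivation:
After op 1 (select(1,4) replace("QSH")): buf='OQSHTEZ' cursor=4
After op 2 (home): buf='OQSHTEZ' cursor=0
After op 3 (right): buf='OQSHTEZ' cursor=1
After op 4 (left): buf='OQSHTEZ' cursor=0
After op 5 (backspace): buf='OQSHTEZ' cursor=0
After op 6 (select(0,6) replace("NEC")): buf='NECZ' cursor=3
After op 7 (delete): buf='NEC' cursor=3
After op 8 (backspace): buf='NE' cursor=2
After op 9 (home): buf='NE' cursor=0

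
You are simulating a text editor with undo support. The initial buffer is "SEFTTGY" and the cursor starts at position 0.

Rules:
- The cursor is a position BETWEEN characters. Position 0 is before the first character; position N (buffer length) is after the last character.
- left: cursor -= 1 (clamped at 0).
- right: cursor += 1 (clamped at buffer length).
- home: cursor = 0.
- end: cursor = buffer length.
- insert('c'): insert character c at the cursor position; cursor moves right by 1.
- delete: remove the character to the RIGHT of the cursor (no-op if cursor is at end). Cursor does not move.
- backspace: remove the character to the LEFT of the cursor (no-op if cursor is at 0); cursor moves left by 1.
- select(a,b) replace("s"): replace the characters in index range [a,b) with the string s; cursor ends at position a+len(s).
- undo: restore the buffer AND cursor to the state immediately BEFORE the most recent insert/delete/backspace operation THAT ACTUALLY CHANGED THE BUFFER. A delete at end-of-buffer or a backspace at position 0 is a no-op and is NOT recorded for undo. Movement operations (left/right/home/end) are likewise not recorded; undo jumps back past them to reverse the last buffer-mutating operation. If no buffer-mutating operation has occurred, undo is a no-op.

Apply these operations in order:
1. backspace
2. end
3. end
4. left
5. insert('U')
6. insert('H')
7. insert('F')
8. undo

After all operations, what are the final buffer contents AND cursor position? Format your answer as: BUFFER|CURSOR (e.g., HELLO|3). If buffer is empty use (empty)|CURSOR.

After op 1 (backspace): buf='SEFTTGY' cursor=0
After op 2 (end): buf='SEFTTGY' cursor=7
After op 3 (end): buf='SEFTTGY' cursor=7
After op 4 (left): buf='SEFTTGY' cursor=6
After op 5 (insert('U')): buf='SEFTTGUY' cursor=7
After op 6 (insert('H')): buf='SEFTTGUHY' cursor=8
After op 7 (insert('F')): buf='SEFTTGUHFY' cursor=9
After op 8 (undo): buf='SEFTTGUHY' cursor=8

Answer: SEFTTGUHY|8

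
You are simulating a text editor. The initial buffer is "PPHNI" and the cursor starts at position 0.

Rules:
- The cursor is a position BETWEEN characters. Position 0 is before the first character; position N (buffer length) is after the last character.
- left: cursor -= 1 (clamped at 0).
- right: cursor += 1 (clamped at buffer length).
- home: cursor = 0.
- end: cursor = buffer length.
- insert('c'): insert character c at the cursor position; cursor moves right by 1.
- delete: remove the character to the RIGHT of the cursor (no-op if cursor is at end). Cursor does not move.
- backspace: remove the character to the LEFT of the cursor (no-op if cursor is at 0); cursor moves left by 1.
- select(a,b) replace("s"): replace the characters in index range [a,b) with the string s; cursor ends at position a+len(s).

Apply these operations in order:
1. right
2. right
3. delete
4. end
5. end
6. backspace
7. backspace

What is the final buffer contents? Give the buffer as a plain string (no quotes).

After op 1 (right): buf='PPHNI' cursor=1
After op 2 (right): buf='PPHNI' cursor=2
After op 3 (delete): buf='PPNI' cursor=2
After op 4 (end): buf='PPNI' cursor=4
After op 5 (end): buf='PPNI' cursor=4
After op 6 (backspace): buf='PPN' cursor=3
After op 7 (backspace): buf='PP' cursor=2

Answer: PP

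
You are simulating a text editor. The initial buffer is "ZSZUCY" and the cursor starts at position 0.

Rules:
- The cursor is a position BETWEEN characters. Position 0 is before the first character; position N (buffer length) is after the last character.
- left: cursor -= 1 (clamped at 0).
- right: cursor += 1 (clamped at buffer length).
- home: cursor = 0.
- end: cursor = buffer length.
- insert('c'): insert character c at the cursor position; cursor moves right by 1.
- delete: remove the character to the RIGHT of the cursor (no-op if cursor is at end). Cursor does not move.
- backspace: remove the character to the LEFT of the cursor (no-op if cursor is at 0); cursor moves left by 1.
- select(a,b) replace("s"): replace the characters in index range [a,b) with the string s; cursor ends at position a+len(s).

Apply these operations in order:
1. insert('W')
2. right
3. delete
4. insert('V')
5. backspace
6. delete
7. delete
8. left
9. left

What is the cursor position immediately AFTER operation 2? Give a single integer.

Answer: 2

Derivation:
After op 1 (insert('W')): buf='WZSZUCY' cursor=1
After op 2 (right): buf='WZSZUCY' cursor=2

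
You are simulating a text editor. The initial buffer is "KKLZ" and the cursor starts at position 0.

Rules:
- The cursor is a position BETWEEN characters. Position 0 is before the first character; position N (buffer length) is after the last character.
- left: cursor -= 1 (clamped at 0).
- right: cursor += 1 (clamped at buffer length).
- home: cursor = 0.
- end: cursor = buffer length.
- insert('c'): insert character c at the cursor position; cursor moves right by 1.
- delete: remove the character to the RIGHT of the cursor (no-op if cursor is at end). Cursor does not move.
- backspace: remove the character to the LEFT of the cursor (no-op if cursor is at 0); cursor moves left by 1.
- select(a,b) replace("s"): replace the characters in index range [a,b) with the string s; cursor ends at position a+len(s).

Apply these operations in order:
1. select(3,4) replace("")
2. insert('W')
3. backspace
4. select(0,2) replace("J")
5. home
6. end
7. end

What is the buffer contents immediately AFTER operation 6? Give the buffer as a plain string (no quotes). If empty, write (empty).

After op 1 (select(3,4) replace("")): buf='KKL' cursor=3
After op 2 (insert('W')): buf='KKLW' cursor=4
After op 3 (backspace): buf='KKL' cursor=3
After op 4 (select(0,2) replace("J")): buf='JL' cursor=1
After op 5 (home): buf='JL' cursor=0
After op 6 (end): buf='JL' cursor=2

Answer: JL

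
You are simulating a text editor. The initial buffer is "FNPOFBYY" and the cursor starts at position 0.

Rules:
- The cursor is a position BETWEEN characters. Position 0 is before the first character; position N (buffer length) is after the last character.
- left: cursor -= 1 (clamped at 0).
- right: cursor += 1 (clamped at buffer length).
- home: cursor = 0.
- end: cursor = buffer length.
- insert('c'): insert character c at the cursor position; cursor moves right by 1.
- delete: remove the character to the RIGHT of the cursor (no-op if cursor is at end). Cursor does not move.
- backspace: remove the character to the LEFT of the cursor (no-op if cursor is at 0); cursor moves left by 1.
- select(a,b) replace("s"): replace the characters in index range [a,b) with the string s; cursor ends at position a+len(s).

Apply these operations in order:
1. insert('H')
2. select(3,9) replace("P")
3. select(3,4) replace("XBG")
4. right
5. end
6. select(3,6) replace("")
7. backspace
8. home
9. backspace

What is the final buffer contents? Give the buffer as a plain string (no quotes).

Answer: HF

Derivation:
After op 1 (insert('H')): buf='HFNPOFBYY' cursor=1
After op 2 (select(3,9) replace("P")): buf='HFNP' cursor=4
After op 3 (select(3,4) replace("XBG")): buf='HFNXBG' cursor=6
After op 4 (right): buf='HFNXBG' cursor=6
After op 5 (end): buf='HFNXBG' cursor=6
After op 6 (select(3,6) replace("")): buf='HFN' cursor=3
After op 7 (backspace): buf='HF' cursor=2
After op 8 (home): buf='HF' cursor=0
After op 9 (backspace): buf='HF' cursor=0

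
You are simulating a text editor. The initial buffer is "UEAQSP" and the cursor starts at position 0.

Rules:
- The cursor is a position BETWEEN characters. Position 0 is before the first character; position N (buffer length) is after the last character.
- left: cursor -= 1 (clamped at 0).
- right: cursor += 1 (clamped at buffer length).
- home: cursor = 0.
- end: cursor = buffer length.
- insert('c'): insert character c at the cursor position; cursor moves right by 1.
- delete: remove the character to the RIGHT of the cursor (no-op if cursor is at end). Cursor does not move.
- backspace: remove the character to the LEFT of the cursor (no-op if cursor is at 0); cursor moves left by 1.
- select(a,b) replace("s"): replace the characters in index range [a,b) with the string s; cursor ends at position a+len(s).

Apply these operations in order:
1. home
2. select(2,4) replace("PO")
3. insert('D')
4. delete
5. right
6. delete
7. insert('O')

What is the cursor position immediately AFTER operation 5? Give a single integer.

After op 1 (home): buf='UEAQSP' cursor=0
After op 2 (select(2,4) replace("PO")): buf='UEPOSP' cursor=4
After op 3 (insert('D')): buf='UEPODSP' cursor=5
After op 4 (delete): buf='UEPODP' cursor=5
After op 5 (right): buf='UEPODP' cursor=6

Answer: 6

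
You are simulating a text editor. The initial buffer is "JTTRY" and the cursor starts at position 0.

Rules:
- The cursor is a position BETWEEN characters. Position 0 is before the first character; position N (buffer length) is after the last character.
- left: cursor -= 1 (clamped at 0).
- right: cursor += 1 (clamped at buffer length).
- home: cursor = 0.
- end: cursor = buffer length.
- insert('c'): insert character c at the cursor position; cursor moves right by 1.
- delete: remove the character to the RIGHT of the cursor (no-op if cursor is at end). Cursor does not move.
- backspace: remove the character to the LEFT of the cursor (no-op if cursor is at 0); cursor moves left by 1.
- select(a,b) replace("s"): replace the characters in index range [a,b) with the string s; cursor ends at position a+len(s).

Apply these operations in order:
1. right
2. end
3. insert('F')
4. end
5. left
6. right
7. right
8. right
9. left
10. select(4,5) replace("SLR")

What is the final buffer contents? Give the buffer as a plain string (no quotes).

After op 1 (right): buf='JTTRY' cursor=1
After op 2 (end): buf='JTTRY' cursor=5
After op 3 (insert('F')): buf='JTTRYF' cursor=6
After op 4 (end): buf='JTTRYF' cursor=6
After op 5 (left): buf='JTTRYF' cursor=5
After op 6 (right): buf='JTTRYF' cursor=6
After op 7 (right): buf='JTTRYF' cursor=6
After op 8 (right): buf='JTTRYF' cursor=6
After op 9 (left): buf='JTTRYF' cursor=5
After op 10 (select(4,5) replace("SLR")): buf='JTTRSLRF' cursor=7

Answer: JTTRSLRF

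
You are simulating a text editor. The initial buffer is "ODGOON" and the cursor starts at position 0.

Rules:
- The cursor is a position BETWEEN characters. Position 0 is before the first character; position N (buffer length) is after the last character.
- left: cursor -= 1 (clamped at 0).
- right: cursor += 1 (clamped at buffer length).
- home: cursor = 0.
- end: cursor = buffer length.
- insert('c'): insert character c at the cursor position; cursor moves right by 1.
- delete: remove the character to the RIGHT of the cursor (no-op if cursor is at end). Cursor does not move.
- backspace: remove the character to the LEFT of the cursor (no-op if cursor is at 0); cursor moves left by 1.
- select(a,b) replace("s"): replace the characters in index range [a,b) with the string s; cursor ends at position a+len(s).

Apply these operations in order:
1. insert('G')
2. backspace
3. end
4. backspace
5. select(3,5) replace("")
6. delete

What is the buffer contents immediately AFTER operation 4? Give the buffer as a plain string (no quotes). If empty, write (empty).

Answer: ODGOO

Derivation:
After op 1 (insert('G')): buf='GODGOON' cursor=1
After op 2 (backspace): buf='ODGOON' cursor=0
After op 3 (end): buf='ODGOON' cursor=6
After op 4 (backspace): buf='ODGOO' cursor=5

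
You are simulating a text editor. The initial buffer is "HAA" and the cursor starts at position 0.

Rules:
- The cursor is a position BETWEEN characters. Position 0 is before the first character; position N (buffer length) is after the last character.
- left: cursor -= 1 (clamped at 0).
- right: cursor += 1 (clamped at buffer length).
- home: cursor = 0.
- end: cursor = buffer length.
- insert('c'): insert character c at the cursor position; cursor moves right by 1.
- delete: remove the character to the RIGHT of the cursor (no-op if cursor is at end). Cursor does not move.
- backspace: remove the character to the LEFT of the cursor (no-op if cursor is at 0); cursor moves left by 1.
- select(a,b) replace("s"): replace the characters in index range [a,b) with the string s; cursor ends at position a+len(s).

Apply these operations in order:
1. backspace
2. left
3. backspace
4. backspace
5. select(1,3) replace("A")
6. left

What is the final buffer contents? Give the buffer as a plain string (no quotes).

After op 1 (backspace): buf='HAA' cursor=0
After op 2 (left): buf='HAA' cursor=0
After op 3 (backspace): buf='HAA' cursor=0
After op 4 (backspace): buf='HAA' cursor=0
After op 5 (select(1,3) replace("A")): buf='HA' cursor=2
After op 6 (left): buf='HA' cursor=1

Answer: HA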